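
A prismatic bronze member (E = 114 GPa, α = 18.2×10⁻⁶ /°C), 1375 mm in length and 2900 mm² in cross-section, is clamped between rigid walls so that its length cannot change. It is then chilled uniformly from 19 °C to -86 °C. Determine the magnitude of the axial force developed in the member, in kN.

Full restraint means ε = 0, so the stress is σ = EαΔT = 114×10³ × 18.2×10⁻⁶ × 105 = 217.9 MPa.
P = AEαΔT = 2900 × 114×10³ × 18.2×10⁻⁶ × 105 = 631.8 kN (tensile).

P ≈ 632 kN (tensile)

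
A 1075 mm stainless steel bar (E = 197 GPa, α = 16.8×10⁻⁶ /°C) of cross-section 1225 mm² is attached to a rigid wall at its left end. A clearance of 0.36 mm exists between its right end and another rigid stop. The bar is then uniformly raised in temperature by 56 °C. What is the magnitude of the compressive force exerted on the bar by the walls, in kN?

If the wall were absent the bar would grow by αΔT L = 16.8×10⁻⁶ × 56 × 1075 = 1.011 mm.
This exceeds the 0.36 mm gap, so the wall pushes back. The portion of expansion that must be recovered elastically is δ_free − gap = 1.011 − 0.36 = 0.6514 mm.
So σ = E(δ_free − g)/L = 197×10³ × 0.6514/1075 = 119.4 MPa.
Force on the wall = σA = 119.4 × 1225 mm² = 146.2 kN.

P ≈ 146 kN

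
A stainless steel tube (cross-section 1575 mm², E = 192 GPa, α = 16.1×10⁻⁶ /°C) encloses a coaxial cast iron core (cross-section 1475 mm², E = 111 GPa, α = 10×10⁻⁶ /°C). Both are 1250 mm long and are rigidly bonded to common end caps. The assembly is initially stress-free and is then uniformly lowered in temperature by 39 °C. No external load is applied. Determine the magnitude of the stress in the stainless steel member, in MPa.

Equilibrium of a rigid end plate with no external load gives equal and opposite internal forces ±P in the two members. Since α_{stainless steel} > α_{cast iron}, cooling drives the stainless steel into tension and the cast iron into compression.
Compatibility of the two members (thermal + elastic change equal): (α₁ − α₂)ΔT = P·[1/(A₁E₁) + 1/(A₂E₂)].
|α₁ − α₂|·ΔT = 6.1×10⁻⁶ × 39 = 0.0002379.
1/(A₁E₁) + 1/(A₂E₂) = 1/(1575×192×10³) + 1/(1475×111×10³) = 9.415×10⁻⁹ N⁻¹.
So P = 0.0002379 / 9.415×10⁻⁹ = 25.27 kN.
σ_{stainless steel} = P/A₁ = 25270/1575 = 16.04 MPa, tensile.

σ ≈ 16 MPa (tensile)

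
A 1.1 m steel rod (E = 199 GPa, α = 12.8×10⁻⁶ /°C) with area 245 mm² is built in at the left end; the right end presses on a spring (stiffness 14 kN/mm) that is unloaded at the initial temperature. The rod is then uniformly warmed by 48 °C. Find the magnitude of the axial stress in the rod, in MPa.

σ ≈ 29.3 MPa (compressive)

If the spring were absent the rod would lengthen by αΔT L = 12.8×10⁻⁶ × 48 × 1100 = 0.6758 mm.
With a force P in the spring, the elastic change of the rod is PL/(AE) and that of the spring is P/k; compatibility requires their sum to equal δ_free.
So P = δ_free / [L/(AE) + 1/k] = 0.6758 / [ 1100/(245×199×10³) + 1/(14×10³) ].
P = 0.6758 / 9.399×10⁻⁵ = 7191 N.
σ = P/A = 7191/245 = 29.35 MPa.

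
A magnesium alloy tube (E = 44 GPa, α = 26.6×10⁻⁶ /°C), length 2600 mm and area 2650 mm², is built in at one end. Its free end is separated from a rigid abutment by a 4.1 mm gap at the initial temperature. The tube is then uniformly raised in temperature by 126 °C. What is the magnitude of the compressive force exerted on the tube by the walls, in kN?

Unrestrained expansion: δ_free = αΔT L = 26.6×10⁻⁶ × 126 × 2600 = 8.714 mm.
This exceeds the 4.1 mm gap, so the wall pushes back. The portion of expansion that must be recovered elastically is δ_free − gap = 8.714 − 4.1 = 4.614 mm.
Compatibility: PL/(AE) = 4.614 mm, so σ = P/A = E × (4.614/2600) = 78.09 MPa.
P = σA = 78.09 × 2650 = 206.9 kN.

P ≈ 207 kN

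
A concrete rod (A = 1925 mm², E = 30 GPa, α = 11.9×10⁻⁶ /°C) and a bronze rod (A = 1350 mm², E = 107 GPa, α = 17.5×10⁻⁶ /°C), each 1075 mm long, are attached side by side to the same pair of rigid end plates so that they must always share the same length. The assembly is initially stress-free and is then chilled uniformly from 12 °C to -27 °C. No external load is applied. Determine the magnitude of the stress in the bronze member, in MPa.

Both members must finish at the same length. With the larger α, the bronze tends to over-contract; the plates restrain it, putting the bronze in tension and the concrete in compression. With no external load the two internal forces are equal and opposite, magnitude P.
Setting the final lengths equal and cancelling L: (α₁ − α₂)ΔT = P/(A₁E₁) + P/(A₂E₂).
|α₁ − α₂|·ΔT = 5.6×10⁻⁶ × 39 = 0.0002184.
1/(A₁E₁) + 1/(A₂E₂) = 1/(1925×30×10³) + 1/(1350×107×10³) = 2.424×10⁻⁸ N⁻¹.
P = 0.0002184 / 2.424×10⁻⁸ = 9010 N = 9.01 kN.
σ_{bronze} = P/A₂ = 9010/1350 = 6.674 MPa, tensile.

σ ≈ 6.67 MPa (tensile)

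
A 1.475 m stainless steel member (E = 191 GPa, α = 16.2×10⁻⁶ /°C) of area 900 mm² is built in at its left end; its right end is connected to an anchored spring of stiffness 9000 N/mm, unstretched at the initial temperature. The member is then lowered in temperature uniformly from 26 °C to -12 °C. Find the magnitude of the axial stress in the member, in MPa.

σ ≈ 8.43 MPa (tensile)

The unrestrained thermal change is αΔT L = 16.2×10⁻⁶ × 38 × 1475 = 0.908 mm.
Let P be the tensile force in the spring. The member extends elastically by PL/(AE) and the spring stretches by P/k; together these equal δ_free.
P [ L/(AE) + 1/k ] = δ_free → P [ 1475/(900×191×10³) + 1/(9000) ] = 0.908.
P = 0.908 / 0.0001197 = 7586 N.
σ = P/A = 7586/900 = 8.429 MPa.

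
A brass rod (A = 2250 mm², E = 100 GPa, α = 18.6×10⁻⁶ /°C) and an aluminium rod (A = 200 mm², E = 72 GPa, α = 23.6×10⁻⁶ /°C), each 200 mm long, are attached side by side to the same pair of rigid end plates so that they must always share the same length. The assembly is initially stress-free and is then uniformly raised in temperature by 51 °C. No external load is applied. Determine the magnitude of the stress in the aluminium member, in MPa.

The aluminium has the larger α, so on heating it would change length more than the brass if both were free. The rigid plates force a common final length, so the aluminium is put into compression and the brass into tension, with equal and opposite forces P (no external load).
Compatibility of the two members (thermal + elastic change equal): (α₁ − α₂)ΔT = P·[1/(A₁E₁) + 1/(A₂E₂)].
|α₁ − α₂|·ΔT = 5×10⁻⁶ × 51 = 0.000255.
1/(A₁E₁) + 1/(A₂E₂) = 1/(2250×100×10³) + 1/(200×72×10³) = 7.389×10⁻⁸ N⁻¹.
So P = 0.000255 / 7.389×10⁻⁸ = 3.451 kN.
σ_{aluminium} = P/A₂ = 3451/200 = 17.26 MPa, compressive.

σ ≈ 17.3 MPa (compressive)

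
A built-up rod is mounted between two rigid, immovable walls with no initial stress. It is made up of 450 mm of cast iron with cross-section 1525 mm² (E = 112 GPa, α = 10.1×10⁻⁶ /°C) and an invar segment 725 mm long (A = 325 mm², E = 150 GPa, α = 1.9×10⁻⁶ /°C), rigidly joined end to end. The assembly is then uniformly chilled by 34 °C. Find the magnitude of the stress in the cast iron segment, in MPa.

With the walls removed the bar would change length by δ_free = Σ αᵢΔT Lᵢ = 10.1×10⁻⁶×34×450 + 1.9×10⁻⁶×34×725 = 0.2014 mm.
The rigid supports impose zero overall length change; the single axial force P common to all segments must satisfy P Σ Lᵢ/(AᵢEᵢ) = δ_free.
Σ Lᵢ/(AᵢEᵢ) = 450/(1525×112×10³) + 725/(325×150×10³) = 1.751×10⁻⁵ mm/N.
P = 0.2014 / 1.751×10⁻⁵ = 11500 N = 11.5 kN, tensile.
σ_{cast iron} = P / A = 11500 / 1525 = 7.543 MPa.

σ ≈ 7.54 MPa (tensile)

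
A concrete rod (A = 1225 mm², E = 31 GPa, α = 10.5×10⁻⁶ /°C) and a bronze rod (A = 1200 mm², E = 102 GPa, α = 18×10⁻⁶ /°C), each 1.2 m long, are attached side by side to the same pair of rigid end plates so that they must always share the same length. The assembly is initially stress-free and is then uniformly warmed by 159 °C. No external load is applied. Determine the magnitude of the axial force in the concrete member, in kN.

P ≈ 34.6 kN (tensile in the concrete)

The bronze has the larger α, so on heating it would change length more than the concrete if both were free. The rigid plates force a common final length, so the bronze is put into compression and the concrete into tension, with equal and opposite forces P (no external load).
Setting the final lengths equal and cancelling L: (α₁ − α₂)ΔT = P/(A₁E₁) + P/(A₂E₂).
|α₁ − α₂|·ΔT = 7.5×10⁻⁶ × 159 = 0.001192.
1/(A₁E₁) + 1/(A₂E₂) = 1/(1225×31×10³) + 1/(1200×102×10³) = 3.45×10⁻⁸ N⁻¹.
So P = 0.001192 / 3.45×10⁻⁸ = 34.56 kN.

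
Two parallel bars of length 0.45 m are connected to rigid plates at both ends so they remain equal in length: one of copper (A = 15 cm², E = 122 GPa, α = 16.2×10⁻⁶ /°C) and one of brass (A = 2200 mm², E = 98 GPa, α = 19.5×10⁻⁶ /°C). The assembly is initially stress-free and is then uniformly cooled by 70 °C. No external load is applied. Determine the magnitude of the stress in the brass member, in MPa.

Both members must finish at the same length. With the larger α, the brass tends to over-contract; the plates restrain it, putting the brass in tension and the copper in compression. With no external load the two internal forces are equal and opposite, magnitude P.
Equating the net (thermal + elastic) strains gives |α₁ − α₂|·ΔT = P·[1/(A₁E₁) + 1/(A₂E₂)].
|α₁ − α₂|·ΔT = 3.3×10⁻⁶ × 70 = 0.000231.
1/(A₁E₁) + 1/(A₂E₂) = 1/(1500×122×10³) + 1/(2200×98×10³) = 1.01×10⁻⁸ N⁻¹.
So P = 0.000231 / 1.01×10⁻⁸ = 22.87 kN.
σ_{brass} = P/A₂ = 22870/2200 = 10.39 MPa, tensile.

σ ≈ 10.4 MPa (tensile)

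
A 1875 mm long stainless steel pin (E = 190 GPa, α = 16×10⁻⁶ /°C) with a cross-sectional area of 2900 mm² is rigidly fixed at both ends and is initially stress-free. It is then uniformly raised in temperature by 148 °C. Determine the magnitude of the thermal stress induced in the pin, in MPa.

σ ≈ 450 MPa (compressive)

Because both ends are immovable the net strain is zero, and the suppressed thermal strain is αΔT = 16×10⁻⁶ × 148 = 2368×10⁻⁶.
σ = EαΔT = 190×10³ × 16×10⁻⁶ × 148 = 449.9 MPa (compressive; the pin is trying to expand).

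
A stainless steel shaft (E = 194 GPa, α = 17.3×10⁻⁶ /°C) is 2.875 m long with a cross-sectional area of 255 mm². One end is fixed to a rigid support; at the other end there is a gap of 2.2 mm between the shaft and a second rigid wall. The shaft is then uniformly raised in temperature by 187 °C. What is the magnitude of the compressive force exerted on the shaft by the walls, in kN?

Unrestrained expansion: δ_free = αΔT L = 17.3×10⁻⁶ × 187 × 2875 = 9.301 mm.
The gap closes (δ_free > 2.2 mm) and the wall then resists a further 9.301 − 2.2 = 7.101 mm of expansion.
Compatibility: PL/(AE) = 7.101 mm, so σ = P/A = E × (7.101/2875) = 479.2 MPa.
P = σA = 479.2 × 255 = 122.2 kN.

P ≈ 122 kN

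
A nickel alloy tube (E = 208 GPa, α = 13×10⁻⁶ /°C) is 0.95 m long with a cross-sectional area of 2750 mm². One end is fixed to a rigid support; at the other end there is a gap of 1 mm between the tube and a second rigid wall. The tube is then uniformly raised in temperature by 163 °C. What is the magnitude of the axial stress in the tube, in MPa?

Unrestrained expansion: δ_free = αΔT L = 13×10⁻⁶ × 163 × 950 = 2.013 mm.
This exceeds the 1 mm gap, so the wall pushes back. The portion of expansion that must be recovered elastically is δ_free − gap = 2.013 − 1 = 1.013 mm.
Compatibility: PL/(AE) = 1.013 mm, so σ = P/A = E × (1.013/950) = 221.8 MPa.

σ ≈ 222 MPa (compressive)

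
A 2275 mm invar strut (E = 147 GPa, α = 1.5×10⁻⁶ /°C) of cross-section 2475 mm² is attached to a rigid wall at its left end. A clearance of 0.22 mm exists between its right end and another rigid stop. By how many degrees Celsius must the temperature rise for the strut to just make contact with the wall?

ΔT ≈ 64.5 °C

Contact occurs when the free expansion equals the gap: αΔT L = 0.22 mm.
So ΔT = g/(αL) = 0.22/(1.5×10⁻⁶ × 2275) = 64.47 °C.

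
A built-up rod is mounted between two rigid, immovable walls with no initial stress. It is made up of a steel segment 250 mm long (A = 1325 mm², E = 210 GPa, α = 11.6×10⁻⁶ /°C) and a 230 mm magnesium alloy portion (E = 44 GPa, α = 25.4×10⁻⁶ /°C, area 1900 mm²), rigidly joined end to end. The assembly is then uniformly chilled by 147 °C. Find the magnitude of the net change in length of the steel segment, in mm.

With the walls removed the bar would change length by δ_free = Σ αᵢΔT Lᵢ = 11.6×10⁻⁶×147×250 + 25.4×10⁻⁶×147×230 = 1.285 mm.
The walls prevent any net length change, so an axial force P (same in every segment) develops. Compatibility: P · Σ Lᵢ/(AᵢEᵢ) = δ_free.
Σ Lᵢ/(AᵢEᵢ) = 250/(1325×210×10³) + 230/(1900×44×10³) = 3.65×10⁻⁶ mm/N.
P = 1.285 / 3.65×10⁻⁶ = 352100 N = 352.1 kN, tensile.
For the steel segment, free thermal change = 11.6×10⁻⁶×147×250 = 0.4263 mm and elastic change from P = 352100×250/(1325×210×10³) = 0.3164 mm; these oppose, so the net change is 0.11 mm (segment shortens).

|ΔL| ≈ 0.11 mm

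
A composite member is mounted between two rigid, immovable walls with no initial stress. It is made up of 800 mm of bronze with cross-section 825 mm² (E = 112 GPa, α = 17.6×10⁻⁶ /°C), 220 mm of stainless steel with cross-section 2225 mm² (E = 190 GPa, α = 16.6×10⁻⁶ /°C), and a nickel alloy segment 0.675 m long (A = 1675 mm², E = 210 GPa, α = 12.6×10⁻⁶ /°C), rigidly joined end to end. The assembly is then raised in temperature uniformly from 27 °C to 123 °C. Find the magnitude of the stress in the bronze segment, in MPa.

If the supports were absent, the total length change would be Σ αᵢΔT Lᵢ = 17.6×10⁻⁶×96×800 + 16.6×10⁻⁶×96×220 + 12.6×10⁻⁶×96×675 = 2.519 mm.
Since the ends are fixed, an axial force P builds up, equal in every segment, with P · Σ Lᵢ/(AᵢEᵢ) = δ_free.
The series flexibility is Σ Lᵢ/(AᵢEᵢ) = 800/(825×112×10³) + 220/(2225×190×10³) + 675/(1675×210×10³) = 1.11×10⁻⁵ mm/N.
P = 2.519 / 1.11×10⁻⁵ = 227000 N = 227 kN, compressive.
σ_{bronze} = P / A = 227000 / 825 = 275.1 MPa.

σ ≈ 275 MPa (compressive)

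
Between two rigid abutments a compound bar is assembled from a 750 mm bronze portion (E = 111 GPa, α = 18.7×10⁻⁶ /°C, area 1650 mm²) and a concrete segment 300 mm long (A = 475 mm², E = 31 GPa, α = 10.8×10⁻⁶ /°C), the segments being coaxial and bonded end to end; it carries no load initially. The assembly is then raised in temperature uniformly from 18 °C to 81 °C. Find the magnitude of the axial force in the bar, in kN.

P ≈ 44.5 kN (compressive)

If the supports were absent, the total length change would be Σ αᵢΔT Lᵢ = 18.7×10⁻⁶×63×750 + 10.8×10⁻⁶×63×300 = 1.088 mm.
Since the ends are fixed, an axial force P builds up, equal in every segment, with P · Σ Lᵢ/(AᵢEᵢ) = δ_free.
Σ Lᵢ/(AᵢEᵢ) = 750/(1650×111×10³) + 300/(475×31×10³) = 2.447×10⁻⁵ mm/N.
Hence P = δ_free / Σ(L/AE) = 1.088/2.447×10⁻⁵ = 44.45 kN (compressive).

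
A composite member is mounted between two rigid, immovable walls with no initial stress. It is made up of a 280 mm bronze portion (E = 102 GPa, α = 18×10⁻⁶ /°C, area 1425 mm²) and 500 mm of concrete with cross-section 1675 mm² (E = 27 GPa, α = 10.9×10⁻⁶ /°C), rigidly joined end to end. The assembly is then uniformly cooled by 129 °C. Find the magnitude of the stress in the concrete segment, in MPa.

If the supports were absent, the total length change would be Σ αᵢΔT Lᵢ = 18×10⁻⁶×129×280 + 10.9×10⁻⁶×129×500 = 1.353 mm.
The walls prevent any net length change, so an axial force P (same in every segment) develops. Compatibility: P · Σ Lᵢ/(AᵢEᵢ) = δ_free.
Σ Lᵢ/(AᵢEᵢ) = 280/(1425×102×10³) + 500/(1675×27×10³) = 1.298×10⁻⁵ mm/N.
Hence P = δ_free / Σ(L/AE) = 1.353/1.298×10⁻⁵ = 104.2 kN (tensile).
σ_{concrete} = P / A = 104200 / 1675 = 62.23 MPa.

σ ≈ 62.2 MPa (tensile)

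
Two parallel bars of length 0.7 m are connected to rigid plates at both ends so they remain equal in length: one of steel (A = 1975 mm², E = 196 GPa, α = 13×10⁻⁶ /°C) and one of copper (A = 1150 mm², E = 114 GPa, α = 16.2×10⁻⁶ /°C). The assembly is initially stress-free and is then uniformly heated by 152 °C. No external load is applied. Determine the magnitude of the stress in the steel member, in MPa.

σ ≈ 24.1 MPa (tensile)

Both members must finish at the same length. With the larger α, the copper tends to over-expand; the plates restrain it, putting the copper in compression and the steel in tension. With no external load the two internal forces are equal and opposite, magnitude P.
Setting the final lengths equal and cancelling L: (α₁ − α₂)ΔT = P/(A₁E₁) + P/(A₂E₂).
|α₁ − α₂|·ΔT = 3.2×10⁻⁶ × 152 = 0.0004864.
1/(A₁E₁) + 1/(A₂E₂) = 1/(1975×196×10³) + 1/(1150×114×10³) = 1.021×10⁻⁸ N⁻¹.
P = 0.0004864 / 1.021×10⁻⁸ = 47630 N = 47.63 kN.
σ_{steel} = P/A₁ = 47630/1975 = 24.12 MPa, tensile.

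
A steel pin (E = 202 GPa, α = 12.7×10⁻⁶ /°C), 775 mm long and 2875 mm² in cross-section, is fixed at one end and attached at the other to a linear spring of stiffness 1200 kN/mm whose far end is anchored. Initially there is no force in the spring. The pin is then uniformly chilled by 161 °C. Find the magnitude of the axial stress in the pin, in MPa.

If the spring were absent the pin would shorten by αΔT L = 12.7×10⁻⁶ × 161 × 775 = 1.585 mm.
With a force P in the spring, the elastic change of the pin is PL/(AE) and that of the spring is P/k; compatibility requires their sum to equal δ_free.
So P = δ_free / [L/(AE) + 1/k] = 1.585 / [ 775/(2875×202×10³) + 1/(1200×10³) ].
P = 1.585 / 2.168×10⁻⁶ = 731000 N.
σ = P/A = 731000/2875 = 254.3 MPa.

σ ≈ 254 MPa (tensile)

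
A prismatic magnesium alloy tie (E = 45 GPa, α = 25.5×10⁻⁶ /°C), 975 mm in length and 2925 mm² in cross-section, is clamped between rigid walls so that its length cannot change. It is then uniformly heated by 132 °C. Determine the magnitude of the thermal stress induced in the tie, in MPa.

With length fixed, the mechanical strain must cancel the thermal strain αΔT = 25.5×10⁻⁶ × 132 = 3366×10⁻⁶.
The stress required to suppress this strain is σ = Eε = 45×10³ × 3366×10⁻⁶ = 151.5 MPa, compressive since the tie is trying to expand.

σ ≈ 151 MPa (compressive)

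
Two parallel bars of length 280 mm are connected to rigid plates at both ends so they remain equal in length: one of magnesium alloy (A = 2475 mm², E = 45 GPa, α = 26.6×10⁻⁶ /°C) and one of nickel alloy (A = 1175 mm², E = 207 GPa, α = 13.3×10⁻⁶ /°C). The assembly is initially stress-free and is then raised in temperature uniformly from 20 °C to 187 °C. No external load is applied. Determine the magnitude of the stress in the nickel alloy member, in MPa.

σ ≈ 144 MPa (tensile)

Equilibrium of a rigid end plate with no external load gives equal and opposite internal forces ±P in the two members. Since α_{magnesium alloy} > α_{nickel alloy}, heating drives the magnesium alloy into compression and the nickel alloy into tension.
Setting the final lengths equal and cancelling L: (α₁ − α₂)ΔT = P/(A₁E₁) + P/(A₂E₂).
|α₁ − α₂|·ΔT = 13.3×10⁻⁶ × 167 = 0.002221.
1/(A₁E₁) + 1/(A₂E₂) = 1/(2475×45×10³) + 1/(1175×207×10³) = 1.309×10⁻⁸ N⁻¹.
P = 0.002221 / 1.309×10⁻⁸ = 169700 N = 169.7 kN.
σ_{nickel alloy} = P/A₂ = 169700/1175 = 144.4 MPa, tensile.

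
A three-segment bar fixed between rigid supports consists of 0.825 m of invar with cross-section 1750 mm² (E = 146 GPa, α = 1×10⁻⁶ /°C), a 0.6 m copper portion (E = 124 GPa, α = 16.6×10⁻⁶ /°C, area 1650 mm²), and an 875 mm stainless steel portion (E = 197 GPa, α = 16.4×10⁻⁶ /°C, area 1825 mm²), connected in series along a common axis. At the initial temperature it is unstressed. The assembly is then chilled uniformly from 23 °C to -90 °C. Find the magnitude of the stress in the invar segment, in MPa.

σ ≈ 189 MPa (tensile)

If the supports were absent, the total length change would be Σ αᵢΔT Lᵢ = 1×10⁻⁶×113×825 + 16.6×10⁻⁶×113×600 + 16.4×10⁻⁶×113×875 = 2.84 mm.
Since the ends are fixed, an axial force P builds up, equal in every segment, with P · Σ Lᵢ/(AᵢEᵢ) = δ_free.
Σ Lᵢ/(AᵢEᵢ) = 825/(1750×146×10³) + 600/(1650×124×10³) + 875/(1825×197×10³) = 8.595×10⁻⁶ mm/N.
P = 2.84 / 8.595×10⁻⁶ = 330400 N = 330.4 kN, tensile.
σ_{invar} = P / A = 330400 / 1750 = 188.8 MPa.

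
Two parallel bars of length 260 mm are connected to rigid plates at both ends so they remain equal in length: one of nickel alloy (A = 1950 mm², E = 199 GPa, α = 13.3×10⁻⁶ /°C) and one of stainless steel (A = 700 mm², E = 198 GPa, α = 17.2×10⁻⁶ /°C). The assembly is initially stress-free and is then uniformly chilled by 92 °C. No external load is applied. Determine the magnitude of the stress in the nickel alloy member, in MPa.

The stainless steel has the larger α, so on cooling it would change length more than the nickel alloy if both were free. The rigid plates force a common final length, so the stainless steel is put into tension and the nickel alloy into compression, with equal and opposite forces P (no external load).
Equating the net (thermal + elastic) strains gives |α₁ − α₂|·ΔT = P·[1/(A₁E₁) + 1/(A₂E₂)].
|α₁ − α₂|·ΔT = 3.9×10⁻⁶ × 92 = 0.0003588.
1/(A₁E₁) + 1/(A₂E₂) = 1/(1950×199×10³) + 1/(700×198×10³) = 9.792×10⁻⁹ N⁻¹.
P = 0.0003588 / 9.792×10⁻⁹ = 36640 N = 36.64 kN.
σ_{nickel alloy} = P/A₁ = 36640/1950 = 18.79 MPa, compressive.

σ ≈ 18.8 MPa (compressive)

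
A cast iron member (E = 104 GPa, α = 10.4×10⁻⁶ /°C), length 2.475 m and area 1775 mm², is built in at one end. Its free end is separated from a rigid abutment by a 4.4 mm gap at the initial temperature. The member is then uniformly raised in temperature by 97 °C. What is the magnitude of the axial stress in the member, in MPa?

Unrestrained expansion: δ_free = αΔT L = 10.4×10⁻⁶ × 97 × 2475 = 2.497 mm.
This is smaller than the 4.4 mm clearance, so the member expands freely without reaching the stop — the stress is zero.

σ ≈ 0 MPa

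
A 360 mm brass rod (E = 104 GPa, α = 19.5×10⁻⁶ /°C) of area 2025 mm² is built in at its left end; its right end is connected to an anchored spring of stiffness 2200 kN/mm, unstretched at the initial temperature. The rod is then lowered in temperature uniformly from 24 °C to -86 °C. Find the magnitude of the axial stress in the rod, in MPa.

The unrestrained thermal change is αΔT L = 19.5×10⁻⁶ × 110 × 360 = 0.7722 mm.
Let P be the tensile force in the spring. The rod extends elastically by PL/(AE) and the spring stretches by P/k; together these equal δ_free.
P [ L/(AE) + 1/k ] = δ_free → P [ 360/(2025×104×10³) + 1/(2200×10³) ] = 0.7722.
P = 0.7722 / 2.164×10⁻⁶ = 356800 N.
σ = P/A = 356800/2025 = 176.2 MPa.

σ ≈ 176 MPa (tensile)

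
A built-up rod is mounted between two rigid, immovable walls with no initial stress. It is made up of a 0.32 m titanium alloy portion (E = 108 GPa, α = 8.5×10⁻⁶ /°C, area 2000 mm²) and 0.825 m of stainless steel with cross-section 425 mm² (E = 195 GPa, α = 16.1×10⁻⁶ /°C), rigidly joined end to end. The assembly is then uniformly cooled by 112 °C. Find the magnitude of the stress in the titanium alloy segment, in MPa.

Free thermal contraction of the whole bar: Σ αᵢΔT Lᵢ = 8.5×10⁻⁶×112×320 + 16.1×10⁻⁶×112×825 = 1.792 mm.
Since the ends are fixed, an axial force P builds up, equal in every segment, with P · Σ Lᵢ/(AᵢEᵢ) = δ_free.
Σ Lᵢ/(AᵢEᵢ) = 320/(2000×108×10³) + 825/(425×195×10³) = 1.144×10⁻⁵ mm/N.
P = 1.792 / 1.144×10⁻⁵ = 156700 N = 156.7 kN, tensile.
σ_{titanium alloy} = P / A = 156700 / 2000 = 78.36 MPa.

σ ≈ 78.4 MPa (tensile)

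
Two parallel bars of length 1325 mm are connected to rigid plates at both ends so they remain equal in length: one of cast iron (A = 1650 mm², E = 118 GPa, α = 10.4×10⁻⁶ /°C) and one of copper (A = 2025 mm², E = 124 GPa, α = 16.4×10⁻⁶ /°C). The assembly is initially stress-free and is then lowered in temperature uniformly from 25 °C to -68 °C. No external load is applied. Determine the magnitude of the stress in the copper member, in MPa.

The copper has the larger α, so on cooling it would change length more than the cast iron if both were free. The rigid plates force a common final length, so the copper is put into tension and the cast iron into compression, with equal and opposite forces P (no external load).
Setting the final lengths equal and cancelling L: (α₁ − α₂)ΔT = P/(A₁E₁) + P/(A₂E₂).
|α₁ − α₂|·ΔT = 6×10⁻⁶ × 93 = 0.000558.
1/(A₁E₁) + 1/(A₂E₂) = 1/(1650×118×10³) + 1/(2025×124×10³) = 9.119×10⁻⁹ N⁻¹.
So P = 0.000558 / 9.119×10⁻⁹ = 61.19 kN.
σ_{copper} = P/A₂ = 61190/2025 = 30.22 MPa, tensile.

σ ≈ 30.2 MPa (tensile)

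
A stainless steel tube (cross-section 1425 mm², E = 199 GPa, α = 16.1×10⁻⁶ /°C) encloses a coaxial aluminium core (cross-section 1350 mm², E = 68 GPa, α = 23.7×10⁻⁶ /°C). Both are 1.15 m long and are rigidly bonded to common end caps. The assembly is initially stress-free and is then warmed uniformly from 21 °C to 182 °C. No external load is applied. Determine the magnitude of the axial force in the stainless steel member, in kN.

P ≈ 84.9 kN (tensile in the stainless steel)

Equilibrium of a rigid end plate with no external load gives equal and opposite internal forces ±P in the two members. Since α_{aluminium} > α_{stainless steel}, heating drives the aluminium into compression and the stainless steel into tension.
Compatibility of the two members (thermal + elastic change equal): (α₁ − α₂)ΔT = P·[1/(A₁E₁) + 1/(A₂E₂)].
|α₁ − α₂|·ΔT = 7.6×10⁻⁶ × 161 = 0.001224.
1/(A₁E₁) + 1/(A₂E₂) = 1/(1425×199×10³) + 1/(1350×68×10³) = 1.442×10⁻⁸ N⁻¹.
So P = 0.001224 / 1.442×10⁻⁸ = 84.86 kN.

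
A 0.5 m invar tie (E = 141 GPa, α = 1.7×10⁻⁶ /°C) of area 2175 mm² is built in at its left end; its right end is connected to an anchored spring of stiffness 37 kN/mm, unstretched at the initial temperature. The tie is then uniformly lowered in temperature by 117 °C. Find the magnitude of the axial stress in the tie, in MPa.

σ ≈ 1.6 MPa (tensile)

Free thermal contraction: δ_free = αΔT L = 1.7×10⁻⁶ × 117 × 500 = 0.09945 mm.
With a force P in the spring, the elastic change of the tie is PL/(AE) and that of the spring is P/k; compatibility requires their sum to equal δ_free.
P [ L/(AE) + 1/k ] = δ_free → P [ 500/(2175×141×10³) + 1/(37×10³) ] = 0.09945.
P = 0.09945 / 2.866×10⁻⁵ = 3470 N.
σ = P/A = 3470/2175 = 1.596 MPa.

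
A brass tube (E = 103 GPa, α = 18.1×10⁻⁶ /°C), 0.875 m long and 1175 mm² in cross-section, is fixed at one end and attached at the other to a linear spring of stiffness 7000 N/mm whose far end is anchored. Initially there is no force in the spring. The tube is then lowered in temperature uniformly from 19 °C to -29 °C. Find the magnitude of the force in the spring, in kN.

The unrestrained thermal change is αΔT L = 18.1×10⁻⁶ × 48 × 875 = 0.7602 mm.
Let P be the tensile force in the spring. The tube extends elastically by PL/(AE) and the spring stretches by P/k; together these equal δ_free.
P [ L/(AE) + 1/k ] = δ_free → P [ 875/(1175×103×10³) + 1/(7000) ] = 0.7602.
P = 0.7602 / 0.0001501 = 5065 N.

P ≈ 5.07 kN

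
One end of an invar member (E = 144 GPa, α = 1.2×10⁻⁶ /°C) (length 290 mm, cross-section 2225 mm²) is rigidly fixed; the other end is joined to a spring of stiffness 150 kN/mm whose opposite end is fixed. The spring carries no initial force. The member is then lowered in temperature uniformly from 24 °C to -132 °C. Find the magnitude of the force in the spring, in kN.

P ≈ 7.17 kN

The unrestrained thermal change is αΔT L = 1.2×10⁻⁶ × 156 × 290 = 0.05429 mm.
Let P be the tensile force in the spring. The member extends elastically by PL/(AE) and the spring stretches by P/k; together these equal δ_free.
P [ L/(AE) + 1/k ] = δ_free → P [ 290/(2225×144×10³) + 1/(150×10³) ] = 0.05429.
P = 0.05429 / 7.572×10⁻⁶ = 7170 N.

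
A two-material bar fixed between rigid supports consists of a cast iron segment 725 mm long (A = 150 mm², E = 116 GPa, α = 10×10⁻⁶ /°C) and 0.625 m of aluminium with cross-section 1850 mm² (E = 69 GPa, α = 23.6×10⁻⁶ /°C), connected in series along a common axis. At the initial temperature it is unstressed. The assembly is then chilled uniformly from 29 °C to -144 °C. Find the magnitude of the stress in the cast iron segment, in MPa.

σ ≈ 545 MPa (tensile)

Free thermal contraction of the whole bar: Σ αᵢΔT Lᵢ = 10×10⁻⁶×173×725 + 23.6×10⁻⁶×173×625 = 3.806 mm.
The rigid supports impose zero overall length change; the single axial force P common to all segments must satisfy P Σ Lᵢ/(AᵢEᵢ) = δ_free.
The series flexibility is Σ Lᵢ/(AᵢEᵢ) = 725/(150×116×10³) + 625/(1850×69×10³) = 4.656×10⁻⁵ mm/N.
So P = 3.806 / 4.656×10⁻⁵ = 81.74 kN, tensile.
σ_{cast iron} = P / A = 81740 / 150 = 544.9 MPa.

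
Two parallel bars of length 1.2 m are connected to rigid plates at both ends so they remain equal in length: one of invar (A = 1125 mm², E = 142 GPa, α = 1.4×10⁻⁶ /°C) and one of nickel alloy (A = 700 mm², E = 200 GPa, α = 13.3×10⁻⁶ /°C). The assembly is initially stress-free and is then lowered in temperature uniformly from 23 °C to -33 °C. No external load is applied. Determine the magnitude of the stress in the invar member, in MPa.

Equilibrium of a rigid end plate with no external load gives equal and opposite internal forces ±P in the two members. Since α_{nickel alloy} > α_{invar}, cooling drives the nickel alloy into tension and the invar into compression.
Setting the final lengths equal and cancelling L: (α₁ − α₂)ΔT = P/(A₁E₁) + P/(A₂E₂).
|α₁ − α₂|·ΔT = 11.9×10⁻⁶ × 56 = 0.0006664.
1/(A₁E₁) + 1/(A₂E₂) = 1/(1125×142×10³) + 1/(700×200×10³) = 1.34×10⁻⁸ N⁻¹.
P = 0.0006664 / 1.34×10⁻⁸ = 49720 N = 49.72 kN.
σ_{invar} = P/A₁ = 49720/1125 = 44.2 MPa, compressive.

σ ≈ 44.2 MPa (compressive)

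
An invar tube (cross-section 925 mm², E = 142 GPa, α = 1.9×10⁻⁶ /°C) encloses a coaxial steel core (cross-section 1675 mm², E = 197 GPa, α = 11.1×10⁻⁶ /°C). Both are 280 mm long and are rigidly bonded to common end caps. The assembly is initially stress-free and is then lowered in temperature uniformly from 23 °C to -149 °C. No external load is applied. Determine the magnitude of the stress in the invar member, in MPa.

σ ≈ 161 MPa (compressive)

The steel has the larger α, so on cooling it would change length more than the invar if both were free. The rigid plates force a common final length, so the steel is put into tension and the invar into compression, with equal and opposite forces P (no external load).
Setting the final lengths equal and cancelling L: (α₁ − α₂)ΔT = P/(A₁E₁) + P/(A₂E₂).
|α₁ − α₂|·ΔT = 9.2×10⁻⁶ × 172 = 0.001582.
1/(A₁E₁) + 1/(A₂E₂) = 1/(925×142×10³) + 1/(1675×197×10³) = 1.064×10⁻⁸ N⁻¹.
So P = 0.001582 / 1.064×10⁻⁸ = 148.7 kN.
σ_{invar} = P/A₁ = 148700/925 = 160.7 MPa, compressive.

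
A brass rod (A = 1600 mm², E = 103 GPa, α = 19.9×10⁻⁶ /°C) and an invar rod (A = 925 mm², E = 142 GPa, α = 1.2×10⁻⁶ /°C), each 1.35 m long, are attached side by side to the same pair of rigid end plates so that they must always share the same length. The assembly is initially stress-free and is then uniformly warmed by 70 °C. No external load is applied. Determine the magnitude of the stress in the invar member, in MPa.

Equilibrium of a rigid end plate with no external load gives equal and opposite internal forces ±P in the two members. Since α_{brass} > α_{invar}, heating drives the brass into compression and the invar into tension.
Equating the net (thermal + elastic) strains gives |α₁ − α₂|·ΔT = P·[1/(A₁E₁) + 1/(A₂E₂)].
|α₁ − α₂|·ΔT = 18.7×10⁻⁶ × 70 = 0.001309.
1/(A₁E₁) + 1/(A₂E₂) = 1/(1600×103×10³) + 1/(925×142×10³) = 1.368×10⁻⁸ N⁻¹.
P = 0.001309 / 1.368×10⁻⁸ = 95680 N = 95.68 kN.
σ_{invar} = P/A₂ = 95680/925 = 103.4 MPa, tensile.

σ ≈ 103 MPa (tensile)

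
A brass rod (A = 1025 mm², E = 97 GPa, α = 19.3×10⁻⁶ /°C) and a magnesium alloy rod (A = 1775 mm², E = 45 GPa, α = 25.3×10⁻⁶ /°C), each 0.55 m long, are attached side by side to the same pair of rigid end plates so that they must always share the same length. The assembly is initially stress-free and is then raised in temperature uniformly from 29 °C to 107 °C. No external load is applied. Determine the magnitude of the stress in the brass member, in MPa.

σ ≈ 20.2 MPa (tensile)

Both members must finish at the same length. With the larger α, the magnesium alloy tends to over-expand; the plates restrain it, putting the magnesium alloy in compression and the brass in tension. With no external load the two internal forces are equal and opposite, magnitude P.
Setting the final lengths equal and cancelling L: (α₁ − α₂)ΔT = P/(A₁E₁) + P/(A₂E₂).
|α₁ − α₂|·ΔT = 6×10⁻⁶ × 78 = 0.000468.
1/(A₁E₁) + 1/(A₂E₂) = 1/(1025×97×10³) + 1/(1775×45×10³) = 2.258×10⁻⁸ N⁻¹.
So P = 0.000468 / 2.258×10⁻⁸ = 20.73 kN.
σ_{brass} = P/A₁ = 20730/1025 = 20.22 MPa, tensile.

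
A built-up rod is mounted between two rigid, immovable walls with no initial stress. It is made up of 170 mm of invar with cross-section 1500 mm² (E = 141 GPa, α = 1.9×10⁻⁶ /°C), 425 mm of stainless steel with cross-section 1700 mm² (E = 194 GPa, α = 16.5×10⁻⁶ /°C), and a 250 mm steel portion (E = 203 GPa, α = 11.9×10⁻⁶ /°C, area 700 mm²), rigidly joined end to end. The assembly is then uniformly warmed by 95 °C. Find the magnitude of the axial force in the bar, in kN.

P ≈ 254 kN (compressive)

With the walls removed the bar would change length by δ_free = Σ αᵢΔT Lᵢ = 1.9×10⁻⁶×95×170 + 16.5×10⁻⁶×95×425 + 11.9×10⁻⁶×95×250 = 0.9795 mm.
The walls prevent any net length change, so an axial force P (same in every segment) develops. Compatibility: P · Σ Lᵢ/(AᵢEᵢ) = δ_free.
Σ Lᵢ/(AᵢEᵢ) = 170/(1500×141×10³) + 425/(1700×194×10³) + 250/(700×203×10³) = 3.852×10⁻⁶ mm/N.
So P = 0.9795 / 3.852×10⁻⁶ = 254.3 kN, compressive.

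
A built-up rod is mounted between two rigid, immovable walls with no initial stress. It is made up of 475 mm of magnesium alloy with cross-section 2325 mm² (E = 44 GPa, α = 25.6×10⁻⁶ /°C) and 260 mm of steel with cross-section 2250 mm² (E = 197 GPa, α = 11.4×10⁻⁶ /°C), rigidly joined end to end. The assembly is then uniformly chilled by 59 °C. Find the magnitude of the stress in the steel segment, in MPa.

σ ≈ 75.8 MPa (tensile)

Free thermal contraction of the whole bar: Σ αᵢΔT Lᵢ = 25.6×10⁻⁶×59×475 + 11.4×10⁻⁶×59×260 = 0.8923 mm.
Since the ends are fixed, an axial force P builds up, equal in every segment, with P · Σ Lᵢ/(AᵢEᵢ) = δ_free.
The series flexibility is Σ Lᵢ/(AᵢEᵢ) = 475/(2325×44×10³) + 260/(2250×197×10³) = 5.23×10⁻⁶ mm/N.
Hence P = δ_free / Σ(L/AE) = 0.8923/5.23×10⁻⁶ = 170.6 kN (tensile).
σ_{steel} = P / A = 170600 / 2250 = 75.83 MPa.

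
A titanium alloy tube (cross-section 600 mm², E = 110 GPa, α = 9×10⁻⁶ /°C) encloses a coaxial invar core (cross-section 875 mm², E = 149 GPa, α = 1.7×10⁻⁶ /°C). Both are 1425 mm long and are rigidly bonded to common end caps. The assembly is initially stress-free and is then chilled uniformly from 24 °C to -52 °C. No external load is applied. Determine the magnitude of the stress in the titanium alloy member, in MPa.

Equilibrium of a rigid end plate with no external load gives equal and opposite internal forces ±P in the two members. Since α_{titanium alloy} > α_{invar}, cooling drives the titanium alloy into tension and the invar into compression.
Setting the final lengths equal and cancelling L: (α₁ − α₂)ΔT = P/(A₁E₁) + P/(A₂E₂).
|α₁ − α₂|·ΔT = 7.3×10⁻⁶ × 76 = 0.0005548.
1/(A₁E₁) + 1/(A₂E₂) = 1/(600×110×10³) + 1/(875×149×10³) = 2.282×10⁻⁸ N⁻¹.
P = 0.0005548 / 2.282×10⁻⁸ = 24310 N = 24.31 kN.
σ_{titanium alloy} = P/A₁ = 24310/600 = 40.52 MPa, tensile.

σ ≈ 40.5 MPa (tensile)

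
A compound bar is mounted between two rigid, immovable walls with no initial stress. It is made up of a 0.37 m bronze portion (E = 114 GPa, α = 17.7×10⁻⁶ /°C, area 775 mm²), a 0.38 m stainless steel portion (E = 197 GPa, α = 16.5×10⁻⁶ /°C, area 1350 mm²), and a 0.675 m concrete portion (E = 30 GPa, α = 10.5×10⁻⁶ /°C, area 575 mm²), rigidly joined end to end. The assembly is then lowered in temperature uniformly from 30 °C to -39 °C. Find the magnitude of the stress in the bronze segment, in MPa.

σ ≈ 39.6 MPa (tensile)

With the walls removed the bar would change length by δ_free = Σ αᵢΔT Lᵢ = 17.7×10⁻⁶×69×370 + 16.5×10⁻⁶×69×380 + 10.5×10⁻⁶×69×675 = 1.374 mm.
The rigid supports impose zero overall length change; the single axial force P common to all segments must satisfy P Σ Lᵢ/(AᵢEᵢ) = δ_free.
Σ Lᵢ/(AᵢEᵢ) = 370/(775×114×10³) + 380/(1350×197×10³) + 675/(575×30×10³) = 4.475×10⁻⁵ mm/N.
Hence P = δ_free / Σ(L/AE) = 1.374/4.475×10⁻⁵ = 30.7 kN (tensile).
σ_{bronze} = P / A = 30700 / 775 = 39.61 MPa.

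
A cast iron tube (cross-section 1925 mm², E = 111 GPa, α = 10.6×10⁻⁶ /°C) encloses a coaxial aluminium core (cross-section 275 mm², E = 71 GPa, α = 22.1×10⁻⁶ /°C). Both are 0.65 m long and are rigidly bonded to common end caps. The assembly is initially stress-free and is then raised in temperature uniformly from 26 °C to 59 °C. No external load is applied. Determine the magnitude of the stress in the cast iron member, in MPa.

σ ≈ 3.53 MPa (tensile)

Equilibrium of a rigid end plate with no external load gives equal and opposite internal forces ±P in the two members. Since α_{aluminium} > α_{cast iron}, heating drives the aluminium into compression and the cast iron into tension.
Setting the final lengths equal and cancelling L: (α₁ − α₂)ΔT = P/(A₁E₁) + P/(A₂E₂).
|α₁ − α₂|·ΔT = 11.5×10⁻⁶ × 33 = 0.0003795.
1/(A₁E₁) + 1/(A₂E₂) = 1/(1925×111×10³) + 1/(275×71×10³) = 5.59×10⁻⁸ N⁻¹.
P = 0.0003795 / 5.59×10⁻⁸ = 6789 N = 6.789 kN.
σ_{cast iron} = P/A₁ = 6789/1925 = 3.527 MPa, tensile.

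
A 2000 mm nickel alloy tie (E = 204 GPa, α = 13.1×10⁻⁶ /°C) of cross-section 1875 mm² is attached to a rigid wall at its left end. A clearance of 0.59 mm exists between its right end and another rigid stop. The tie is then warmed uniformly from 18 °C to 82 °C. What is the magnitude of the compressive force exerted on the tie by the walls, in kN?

P ≈ 208 kN

If the wall were absent the tie would grow by αΔT L = 13.1×10⁻⁶ × 64 × 2000 = 1.677 mm.
This exceeds the 0.59 mm gap, so the wall pushes back. The portion of expansion that must be recovered elastically is δ_free − gap = 1.677 − 0.59 = 1.087 mm.
So σ = E(δ_free − g)/L = 204×10³ × 1.087/2000 = 110.9 MPa.
P = σA = 110.9 × 1875 = 207.9 kN.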